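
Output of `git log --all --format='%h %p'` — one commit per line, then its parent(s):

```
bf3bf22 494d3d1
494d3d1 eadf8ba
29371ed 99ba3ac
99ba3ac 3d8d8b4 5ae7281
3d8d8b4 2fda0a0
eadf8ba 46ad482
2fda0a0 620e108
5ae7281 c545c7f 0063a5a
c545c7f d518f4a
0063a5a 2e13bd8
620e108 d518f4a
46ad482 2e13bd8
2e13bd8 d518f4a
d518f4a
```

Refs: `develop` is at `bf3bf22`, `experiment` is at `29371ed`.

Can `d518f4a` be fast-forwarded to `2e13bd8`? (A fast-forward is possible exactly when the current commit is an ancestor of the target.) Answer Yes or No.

A fast-forward from d518f4a to 2e13bd8 is possible iff d518f4a is an ancestor of 2e13bd8.
Ancestors of 2e13bd8: {2e13bd8, d518f4a}.
d518f4a is among them, so fast-forward is possible.

Yes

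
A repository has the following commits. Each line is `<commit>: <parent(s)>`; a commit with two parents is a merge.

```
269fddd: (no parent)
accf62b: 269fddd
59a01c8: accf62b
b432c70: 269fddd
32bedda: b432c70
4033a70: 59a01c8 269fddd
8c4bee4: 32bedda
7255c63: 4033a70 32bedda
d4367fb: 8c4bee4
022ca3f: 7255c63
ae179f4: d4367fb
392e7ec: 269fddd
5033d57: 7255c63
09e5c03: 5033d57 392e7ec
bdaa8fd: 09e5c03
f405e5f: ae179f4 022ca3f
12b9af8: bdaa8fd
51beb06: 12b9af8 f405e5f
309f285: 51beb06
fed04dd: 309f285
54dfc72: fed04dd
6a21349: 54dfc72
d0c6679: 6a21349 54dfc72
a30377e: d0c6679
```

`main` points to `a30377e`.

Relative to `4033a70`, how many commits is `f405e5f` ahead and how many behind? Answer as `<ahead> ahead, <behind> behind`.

8 ahead, 0 behind

Reachable from f405e5f: {022ca3f, 269fddd, 32bedda, 4033a70, 59a01c8, 7255c63, 8c4bee4, accf62b, ae179f4, b432c70, d4367fb, f405e5f}.
Reachable from 4033a70: {269fddd, 4033a70, 59a01c8, accf62b}.
Only in f405e5f's history (ahead): {022ca3f, 32bedda, 7255c63, 8c4bee4, ae179f4, b432c70, d4367fb, f405e5f} — 8.
Only in 4033a70's history (behind): {} — 0.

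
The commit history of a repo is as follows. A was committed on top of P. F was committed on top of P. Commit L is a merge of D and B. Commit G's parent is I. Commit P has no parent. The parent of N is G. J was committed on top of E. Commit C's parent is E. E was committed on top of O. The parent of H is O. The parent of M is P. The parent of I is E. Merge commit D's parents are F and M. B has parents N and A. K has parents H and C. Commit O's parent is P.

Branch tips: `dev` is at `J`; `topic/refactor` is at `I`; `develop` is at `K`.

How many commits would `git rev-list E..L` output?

Reachable from L: {A, B, D, E, F, G, I, L, M, N, O, P}.
Reachable from E: {E, O, P}.
In L's history but not E's: {A, B, D, F, G, I, L, M, N} — 9 commits.

9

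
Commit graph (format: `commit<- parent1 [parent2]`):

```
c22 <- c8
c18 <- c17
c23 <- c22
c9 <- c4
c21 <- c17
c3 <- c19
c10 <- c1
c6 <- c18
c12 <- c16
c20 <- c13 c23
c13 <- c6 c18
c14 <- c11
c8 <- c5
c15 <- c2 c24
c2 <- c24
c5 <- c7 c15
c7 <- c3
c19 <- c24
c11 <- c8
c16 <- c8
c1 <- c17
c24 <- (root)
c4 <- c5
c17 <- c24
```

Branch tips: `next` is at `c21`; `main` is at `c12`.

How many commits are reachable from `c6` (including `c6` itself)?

4

Walking parent pointers from c6: reachable set = {c17, c18, c24, c6}.
That is 4 commits.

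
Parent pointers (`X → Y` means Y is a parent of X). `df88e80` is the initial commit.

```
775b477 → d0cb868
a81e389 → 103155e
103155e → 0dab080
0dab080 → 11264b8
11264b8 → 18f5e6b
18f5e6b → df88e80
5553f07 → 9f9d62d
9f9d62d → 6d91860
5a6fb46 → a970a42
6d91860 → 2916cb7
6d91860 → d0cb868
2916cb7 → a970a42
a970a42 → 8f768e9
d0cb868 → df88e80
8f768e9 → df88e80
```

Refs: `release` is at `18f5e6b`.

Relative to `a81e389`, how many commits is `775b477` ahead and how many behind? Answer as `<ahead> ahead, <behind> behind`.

Reachable from 775b477: {775b477, d0cb868, df88e80}.
Reachable from a81e389: {0dab080, 103155e, 11264b8, 18f5e6b, a81e389, df88e80}.
Only in 775b477's history (ahead): {775b477, d0cb868} — 2.
Only in a81e389's history (behind): {0dab080, 103155e, 11264b8, 18f5e6b, a81e389} — 5.

2 ahead, 5 behind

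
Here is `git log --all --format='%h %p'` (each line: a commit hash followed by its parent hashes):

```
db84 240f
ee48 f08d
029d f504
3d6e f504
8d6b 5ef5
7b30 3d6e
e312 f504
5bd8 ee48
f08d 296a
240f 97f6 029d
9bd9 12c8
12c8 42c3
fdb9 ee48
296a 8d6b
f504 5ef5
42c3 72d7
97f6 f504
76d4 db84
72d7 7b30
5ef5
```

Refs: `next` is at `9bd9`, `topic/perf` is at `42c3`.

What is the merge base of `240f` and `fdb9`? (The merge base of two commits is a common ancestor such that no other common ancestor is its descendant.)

5ef5

Ancestors of 240f: {029d, 240f, 5ef5, 97f6, f504}.
Ancestors of fdb9: {296a, 5ef5, 8d6b, ee48, f08d, fdb9}.
Common ancestors: {5ef5}.
The only common ancestor is 5ef5, so it is the merge base.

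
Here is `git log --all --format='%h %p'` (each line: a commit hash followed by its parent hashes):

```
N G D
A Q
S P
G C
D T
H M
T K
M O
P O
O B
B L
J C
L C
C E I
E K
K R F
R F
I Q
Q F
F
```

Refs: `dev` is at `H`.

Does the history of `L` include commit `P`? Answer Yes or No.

Ancestors of L: {C, E, F, I, K, L, Q, R}.
P is not in that set, so it is not an ancestor of L.

No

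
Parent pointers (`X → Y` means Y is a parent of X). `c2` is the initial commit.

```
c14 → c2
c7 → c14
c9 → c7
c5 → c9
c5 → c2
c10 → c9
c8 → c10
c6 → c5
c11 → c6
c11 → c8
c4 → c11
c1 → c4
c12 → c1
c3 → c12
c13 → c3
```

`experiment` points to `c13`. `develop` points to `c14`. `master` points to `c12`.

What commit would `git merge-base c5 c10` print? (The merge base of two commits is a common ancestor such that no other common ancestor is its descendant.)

c9

Ancestors of c5: {c14, c2, c5, c7, c9}.
Ancestors of c10: {c10, c14, c2, c7, c9}.
Common ancestors: {c14, c2, c7, c9}.
Among these, c9 is not an ancestor of any other common ancestor — it is the merge base.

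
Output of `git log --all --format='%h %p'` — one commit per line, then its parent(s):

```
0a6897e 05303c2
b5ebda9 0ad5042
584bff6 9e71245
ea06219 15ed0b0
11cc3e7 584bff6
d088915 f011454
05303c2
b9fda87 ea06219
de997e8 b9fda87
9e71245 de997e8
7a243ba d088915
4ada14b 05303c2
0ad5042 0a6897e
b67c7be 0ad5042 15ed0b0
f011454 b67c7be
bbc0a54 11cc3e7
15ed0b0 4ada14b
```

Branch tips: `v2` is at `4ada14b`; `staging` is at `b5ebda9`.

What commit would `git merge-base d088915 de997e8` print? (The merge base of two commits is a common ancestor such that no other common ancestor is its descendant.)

Ancestors of d088915: {05303c2, 0a6897e, 0ad5042, 15ed0b0, 4ada14b, b67c7be, d088915, f011454}.
Ancestors of de997e8: {05303c2, 15ed0b0, 4ada14b, b9fda87, de997e8, ea06219}.
Common ancestors: {05303c2, 15ed0b0, 4ada14b}.
Among these, 15ed0b0 is not an ancestor of any other common ancestor — it is the merge base.

15ed0b0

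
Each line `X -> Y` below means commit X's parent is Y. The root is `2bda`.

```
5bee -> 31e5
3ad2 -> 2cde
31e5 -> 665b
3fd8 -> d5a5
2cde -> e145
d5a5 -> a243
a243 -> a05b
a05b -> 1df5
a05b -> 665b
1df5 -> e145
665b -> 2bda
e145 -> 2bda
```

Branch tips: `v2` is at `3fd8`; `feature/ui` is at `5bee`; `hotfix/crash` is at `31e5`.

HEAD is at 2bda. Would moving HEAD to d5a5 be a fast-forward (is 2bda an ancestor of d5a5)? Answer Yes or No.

A fast-forward from 2bda to d5a5 is possible iff 2bda is an ancestor of d5a5.
Ancestors of d5a5: {1df5, 2bda, 665b, a05b, a243, d5a5, e145}.
2bda is among them, so fast-forward is possible.

Yes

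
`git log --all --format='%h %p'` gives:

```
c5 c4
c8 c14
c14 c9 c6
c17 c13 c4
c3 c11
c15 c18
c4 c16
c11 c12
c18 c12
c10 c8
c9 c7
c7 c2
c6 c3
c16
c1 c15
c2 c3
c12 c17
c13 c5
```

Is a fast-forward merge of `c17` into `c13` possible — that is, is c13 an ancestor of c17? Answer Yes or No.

A fast-forward from c13 to c17 is possible iff c13 is an ancestor of c17.
Ancestors of c17: {c13, c16, c17, c4, c5}.
c13 is among them, so fast-forward is possible.

Yes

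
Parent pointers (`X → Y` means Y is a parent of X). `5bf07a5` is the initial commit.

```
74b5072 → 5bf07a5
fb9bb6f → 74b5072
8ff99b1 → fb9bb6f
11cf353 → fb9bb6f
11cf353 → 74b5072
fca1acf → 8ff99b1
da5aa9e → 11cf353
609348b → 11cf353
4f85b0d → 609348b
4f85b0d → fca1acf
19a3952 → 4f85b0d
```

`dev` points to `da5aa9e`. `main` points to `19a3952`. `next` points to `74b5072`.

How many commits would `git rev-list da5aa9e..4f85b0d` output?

4

Reachable from 4f85b0d: {11cf353, 4f85b0d, 5bf07a5, 609348b, 74b5072, 8ff99b1, fb9bb6f, fca1acf}.
Reachable from da5aa9e: {11cf353, 5bf07a5, 74b5072, da5aa9e, fb9bb6f}.
In 4f85b0d's history but not da5aa9e's: {4f85b0d, 609348b, 8ff99b1, fca1acf} — 4 commits.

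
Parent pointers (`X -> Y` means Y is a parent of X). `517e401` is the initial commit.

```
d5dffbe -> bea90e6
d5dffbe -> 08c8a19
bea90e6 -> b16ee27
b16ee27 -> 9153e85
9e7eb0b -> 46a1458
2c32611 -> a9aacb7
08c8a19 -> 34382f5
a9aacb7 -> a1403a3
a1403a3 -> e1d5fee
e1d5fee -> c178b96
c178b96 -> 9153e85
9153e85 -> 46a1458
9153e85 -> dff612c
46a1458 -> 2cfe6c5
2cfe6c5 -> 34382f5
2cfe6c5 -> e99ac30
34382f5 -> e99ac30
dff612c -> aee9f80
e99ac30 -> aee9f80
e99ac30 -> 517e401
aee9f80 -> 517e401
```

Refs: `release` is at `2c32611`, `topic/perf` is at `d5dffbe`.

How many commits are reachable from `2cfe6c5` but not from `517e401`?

Reachable from 2cfe6c5: {2cfe6c5, 34382f5, 517e401, aee9f80, e99ac30}.
Reachable from 517e401: {517e401}.
In 2cfe6c5's history but not 517e401's: {2cfe6c5, 34382f5, aee9f80, e99ac30} — 4 commits.

4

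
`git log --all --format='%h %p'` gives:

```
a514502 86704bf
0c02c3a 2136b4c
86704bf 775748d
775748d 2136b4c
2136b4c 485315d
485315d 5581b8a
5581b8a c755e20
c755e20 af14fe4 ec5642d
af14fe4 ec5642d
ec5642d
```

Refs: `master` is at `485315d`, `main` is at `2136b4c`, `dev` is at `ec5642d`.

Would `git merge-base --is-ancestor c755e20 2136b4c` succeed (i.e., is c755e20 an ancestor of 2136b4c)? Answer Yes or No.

Ancestors of 2136b4c (commits reachable by following parents): {2136b4c, 485315d, 5581b8a, af14fe4, c755e20, ec5642d}.
c755e20 is in that set, so it is an ancestor of 2136b4c.

Yes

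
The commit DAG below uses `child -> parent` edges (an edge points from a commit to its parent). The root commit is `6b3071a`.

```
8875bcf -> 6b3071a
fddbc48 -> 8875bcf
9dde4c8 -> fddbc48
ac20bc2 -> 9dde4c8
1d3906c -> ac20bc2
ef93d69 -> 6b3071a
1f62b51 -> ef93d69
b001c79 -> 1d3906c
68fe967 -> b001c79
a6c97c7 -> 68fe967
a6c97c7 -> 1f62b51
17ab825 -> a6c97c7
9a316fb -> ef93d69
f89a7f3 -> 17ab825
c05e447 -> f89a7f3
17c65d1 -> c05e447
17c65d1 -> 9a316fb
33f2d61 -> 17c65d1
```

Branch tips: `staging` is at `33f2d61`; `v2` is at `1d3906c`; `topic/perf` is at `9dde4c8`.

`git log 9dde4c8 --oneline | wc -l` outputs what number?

4

Walking parent pointers from 9dde4c8: reachable set = {6b3071a, 8875bcf, 9dde4c8, fddbc48}.
That is 4 commits.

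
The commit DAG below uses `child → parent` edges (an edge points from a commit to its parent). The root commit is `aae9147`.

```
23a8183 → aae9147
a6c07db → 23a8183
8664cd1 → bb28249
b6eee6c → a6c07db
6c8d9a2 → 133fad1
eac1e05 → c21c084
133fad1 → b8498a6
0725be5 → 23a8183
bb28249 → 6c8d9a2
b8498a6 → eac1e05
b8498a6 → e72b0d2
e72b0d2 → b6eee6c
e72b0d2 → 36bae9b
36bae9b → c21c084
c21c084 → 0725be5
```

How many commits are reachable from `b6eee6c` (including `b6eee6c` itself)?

4

Walking parent pointers from b6eee6c: reachable set = {23a8183, a6c07db, aae9147, b6eee6c}.
That is 4 commits.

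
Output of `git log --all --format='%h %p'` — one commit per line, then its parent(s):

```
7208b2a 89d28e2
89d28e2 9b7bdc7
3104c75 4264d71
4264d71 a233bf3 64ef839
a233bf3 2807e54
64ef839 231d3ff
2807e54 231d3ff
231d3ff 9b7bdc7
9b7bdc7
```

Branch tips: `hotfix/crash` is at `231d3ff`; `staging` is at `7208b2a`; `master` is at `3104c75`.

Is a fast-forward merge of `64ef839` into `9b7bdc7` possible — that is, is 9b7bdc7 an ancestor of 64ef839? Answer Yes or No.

A fast-forward from 9b7bdc7 to 64ef839 is possible iff 9b7bdc7 is an ancestor of 64ef839.
Ancestors of 64ef839: {231d3ff, 64ef839, 9b7bdc7}.
9b7bdc7 is among them, so fast-forward is possible.

Yes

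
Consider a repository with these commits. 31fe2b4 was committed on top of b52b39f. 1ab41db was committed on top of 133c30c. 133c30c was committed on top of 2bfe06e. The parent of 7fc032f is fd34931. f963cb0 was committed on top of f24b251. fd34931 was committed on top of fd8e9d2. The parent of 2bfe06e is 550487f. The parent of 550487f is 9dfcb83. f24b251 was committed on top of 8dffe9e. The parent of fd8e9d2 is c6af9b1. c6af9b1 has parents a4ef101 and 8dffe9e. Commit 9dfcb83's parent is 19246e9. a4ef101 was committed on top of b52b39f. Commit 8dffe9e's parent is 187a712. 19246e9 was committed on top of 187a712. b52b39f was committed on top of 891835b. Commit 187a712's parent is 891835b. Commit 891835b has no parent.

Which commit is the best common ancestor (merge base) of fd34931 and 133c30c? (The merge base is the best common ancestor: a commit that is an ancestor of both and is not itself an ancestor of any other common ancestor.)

Ancestors of fd34931: {187a712, 891835b, 8dffe9e, a4ef101, b52b39f, c6af9b1, fd34931, fd8e9d2}.
Ancestors of 133c30c: {133c30c, 187a712, 19246e9, 2bfe06e, 550487f, 891835b, 9dfcb83}.
Common ancestors: {187a712, 891835b}.
Among these, 187a712 is not an ancestor of any other common ancestor — it is the merge base.

187a712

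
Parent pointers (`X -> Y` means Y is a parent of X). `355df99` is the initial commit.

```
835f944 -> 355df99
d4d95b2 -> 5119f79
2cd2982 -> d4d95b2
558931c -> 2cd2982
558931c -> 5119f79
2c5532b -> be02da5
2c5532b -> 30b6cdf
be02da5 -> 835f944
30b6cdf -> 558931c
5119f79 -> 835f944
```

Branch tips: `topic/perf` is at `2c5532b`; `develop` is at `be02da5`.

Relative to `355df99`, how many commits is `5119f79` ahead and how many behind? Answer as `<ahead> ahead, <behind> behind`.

2 ahead, 0 behind

Reachable from 5119f79: {355df99, 5119f79, 835f944}.
Reachable from 355df99: {355df99}.
Only in 5119f79's history (ahead): {5119f79, 835f944} — 2.
Only in 355df99's history (behind): {} — 0.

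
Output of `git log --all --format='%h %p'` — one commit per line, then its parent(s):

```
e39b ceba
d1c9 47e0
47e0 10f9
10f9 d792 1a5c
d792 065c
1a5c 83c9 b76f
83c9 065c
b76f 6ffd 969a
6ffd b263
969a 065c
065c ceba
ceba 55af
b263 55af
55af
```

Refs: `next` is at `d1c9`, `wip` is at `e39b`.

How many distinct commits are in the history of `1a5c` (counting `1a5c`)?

9

Walking parent pointers from 1a5c: reachable set = {065c, 1a5c, 55af, 6ffd, 83c9, 969a, b263, b76f, ceba}.
That is 9 commits.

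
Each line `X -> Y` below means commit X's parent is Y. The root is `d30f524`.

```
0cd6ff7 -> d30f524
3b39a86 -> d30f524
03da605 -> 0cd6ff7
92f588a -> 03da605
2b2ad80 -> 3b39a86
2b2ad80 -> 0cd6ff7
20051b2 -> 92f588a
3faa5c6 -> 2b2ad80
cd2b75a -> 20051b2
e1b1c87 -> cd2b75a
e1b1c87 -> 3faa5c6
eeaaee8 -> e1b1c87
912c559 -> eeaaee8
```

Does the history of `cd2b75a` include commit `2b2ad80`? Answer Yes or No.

No

Ancestors of cd2b75a: {03da605, 0cd6ff7, 20051b2, 92f588a, cd2b75a, d30f524}.
2b2ad80 is not in that set, so it is not an ancestor of cd2b75a.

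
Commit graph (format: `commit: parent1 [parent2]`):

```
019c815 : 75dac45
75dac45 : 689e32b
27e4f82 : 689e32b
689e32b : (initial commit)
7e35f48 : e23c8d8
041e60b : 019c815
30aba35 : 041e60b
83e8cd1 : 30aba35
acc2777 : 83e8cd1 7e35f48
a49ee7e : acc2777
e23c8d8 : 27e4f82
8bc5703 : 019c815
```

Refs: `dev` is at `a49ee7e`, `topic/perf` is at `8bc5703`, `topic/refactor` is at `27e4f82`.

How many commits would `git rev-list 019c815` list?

Walking parent pointers from 019c815: reachable set = {019c815, 689e32b, 75dac45}.
That is 3 commits.

3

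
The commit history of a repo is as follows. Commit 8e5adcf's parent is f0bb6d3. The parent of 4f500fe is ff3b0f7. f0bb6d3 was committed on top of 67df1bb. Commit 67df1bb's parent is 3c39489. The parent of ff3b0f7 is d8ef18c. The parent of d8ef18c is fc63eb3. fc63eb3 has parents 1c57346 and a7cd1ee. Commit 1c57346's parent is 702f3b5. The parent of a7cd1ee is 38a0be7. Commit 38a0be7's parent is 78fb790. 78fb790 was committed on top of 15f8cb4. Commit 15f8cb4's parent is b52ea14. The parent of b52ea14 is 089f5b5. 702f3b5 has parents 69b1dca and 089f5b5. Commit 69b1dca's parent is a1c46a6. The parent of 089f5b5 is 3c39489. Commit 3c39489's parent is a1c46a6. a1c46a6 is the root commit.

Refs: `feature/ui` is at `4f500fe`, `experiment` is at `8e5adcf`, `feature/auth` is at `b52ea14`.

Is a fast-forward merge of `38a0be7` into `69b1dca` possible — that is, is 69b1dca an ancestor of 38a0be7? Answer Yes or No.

No

A fast-forward from 69b1dca to 38a0be7 is possible iff 69b1dca is an ancestor of 38a0be7.
Ancestors of 38a0be7: {089f5b5, 15f8cb4, 38a0be7, 3c39489, 78fb790, a1c46a6, b52ea14}.
69b1dca is not among them, so fast-forward is not possible.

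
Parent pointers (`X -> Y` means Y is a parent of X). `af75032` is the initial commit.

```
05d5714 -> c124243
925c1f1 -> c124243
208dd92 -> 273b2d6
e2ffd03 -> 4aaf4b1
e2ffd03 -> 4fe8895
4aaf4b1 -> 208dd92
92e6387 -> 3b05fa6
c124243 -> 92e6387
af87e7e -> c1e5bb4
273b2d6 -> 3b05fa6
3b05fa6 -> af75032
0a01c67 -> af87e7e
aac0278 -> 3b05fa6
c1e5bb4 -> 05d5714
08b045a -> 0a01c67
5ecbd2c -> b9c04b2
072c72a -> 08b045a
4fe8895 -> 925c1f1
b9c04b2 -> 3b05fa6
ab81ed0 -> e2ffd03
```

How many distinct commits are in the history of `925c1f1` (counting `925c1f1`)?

5

Walking parent pointers from 925c1f1: reachable set = {3b05fa6, 925c1f1, 92e6387, af75032, c124243}.
That is 5 commits.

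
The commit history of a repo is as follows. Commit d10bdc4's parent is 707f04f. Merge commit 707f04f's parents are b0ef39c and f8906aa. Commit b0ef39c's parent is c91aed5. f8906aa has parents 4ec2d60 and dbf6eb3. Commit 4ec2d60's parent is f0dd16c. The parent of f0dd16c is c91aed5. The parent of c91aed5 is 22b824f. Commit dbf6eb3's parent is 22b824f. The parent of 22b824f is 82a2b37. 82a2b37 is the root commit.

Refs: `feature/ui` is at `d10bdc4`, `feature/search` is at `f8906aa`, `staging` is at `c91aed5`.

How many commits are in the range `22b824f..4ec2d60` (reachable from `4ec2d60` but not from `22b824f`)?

Reachable from 4ec2d60: {22b824f, 4ec2d60, 82a2b37, c91aed5, f0dd16c}.
Reachable from 22b824f: {22b824f, 82a2b37}.
In 4ec2d60's history but not 22b824f's: {4ec2d60, c91aed5, f0dd16c} — 3 commits.

3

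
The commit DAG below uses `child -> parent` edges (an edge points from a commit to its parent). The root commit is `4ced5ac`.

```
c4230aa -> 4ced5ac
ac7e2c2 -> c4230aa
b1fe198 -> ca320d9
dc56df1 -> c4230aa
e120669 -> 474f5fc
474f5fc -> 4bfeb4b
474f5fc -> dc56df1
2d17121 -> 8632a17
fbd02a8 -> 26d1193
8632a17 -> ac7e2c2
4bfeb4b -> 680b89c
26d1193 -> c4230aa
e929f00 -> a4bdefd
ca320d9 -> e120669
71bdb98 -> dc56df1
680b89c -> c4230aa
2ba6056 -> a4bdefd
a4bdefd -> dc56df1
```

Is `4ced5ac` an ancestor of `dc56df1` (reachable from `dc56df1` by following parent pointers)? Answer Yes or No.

Yes

Ancestors of dc56df1 (commits reachable by following parents): {4ced5ac, c4230aa, dc56df1}.
4ced5ac is in that set, so it is an ancestor of dc56df1.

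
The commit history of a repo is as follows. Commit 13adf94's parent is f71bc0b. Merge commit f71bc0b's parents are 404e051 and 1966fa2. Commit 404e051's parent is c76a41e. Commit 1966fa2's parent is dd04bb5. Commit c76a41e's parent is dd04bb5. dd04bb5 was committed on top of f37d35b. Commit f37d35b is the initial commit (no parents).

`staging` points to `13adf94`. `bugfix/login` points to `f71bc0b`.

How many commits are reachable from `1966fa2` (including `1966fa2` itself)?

Walking parent pointers from 1966fa2: reachable set = {1966fa2, dd04bb5, f37d35b}.
That is 3 commits.

3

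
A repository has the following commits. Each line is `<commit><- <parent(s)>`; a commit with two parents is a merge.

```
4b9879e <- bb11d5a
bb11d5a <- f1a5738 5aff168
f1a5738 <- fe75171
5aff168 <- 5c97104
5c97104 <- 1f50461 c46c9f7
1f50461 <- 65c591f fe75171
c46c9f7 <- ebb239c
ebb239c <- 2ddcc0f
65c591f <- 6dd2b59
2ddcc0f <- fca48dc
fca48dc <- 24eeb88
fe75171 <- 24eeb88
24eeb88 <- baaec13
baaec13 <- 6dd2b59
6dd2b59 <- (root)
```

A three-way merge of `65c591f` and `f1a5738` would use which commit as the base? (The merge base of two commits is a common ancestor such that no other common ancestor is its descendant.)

Ancestors of 65c591f: {65c591f, 6dd2b59}.
Ancestors of f1a5738: {24eeb88, 6dd2b59, baaec13, f1a5738, fe75171}.
Common ancestors: {6dd2b59}.
The only common ancestor is 6dd2b59, so it is the merge base.

6dd2b59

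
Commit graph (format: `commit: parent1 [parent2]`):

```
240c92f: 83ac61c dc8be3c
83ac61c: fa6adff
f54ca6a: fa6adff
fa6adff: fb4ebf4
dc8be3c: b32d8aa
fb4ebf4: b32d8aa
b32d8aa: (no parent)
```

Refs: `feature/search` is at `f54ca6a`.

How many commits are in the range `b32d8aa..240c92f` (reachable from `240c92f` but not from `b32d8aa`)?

Reachable from 240c92f: {240c92f, 83ac61c, b32d8aa, dc8be3c, fa6adff, fb4ebf4}.
Reachable from b32d8aa: {b32d8aa}.
In 240c92f's history but not b32d8aa's: {240c92f, 83ac61c, dc8be3c, fa6adff, fb4ebf4} — 5 commits.

5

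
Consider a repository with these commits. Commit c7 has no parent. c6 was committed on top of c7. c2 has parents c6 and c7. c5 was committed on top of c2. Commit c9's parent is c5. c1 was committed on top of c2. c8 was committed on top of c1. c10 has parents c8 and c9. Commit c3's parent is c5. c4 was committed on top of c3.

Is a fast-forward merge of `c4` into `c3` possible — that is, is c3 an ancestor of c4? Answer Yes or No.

A fast-forward from c3 to c4 is possible iff c3 is an ancestor of c4.
Ancestors of c4: {c2, c3, c4, c5, c6, c7}.
c3 is among them, so fast-forward is possible.

Yes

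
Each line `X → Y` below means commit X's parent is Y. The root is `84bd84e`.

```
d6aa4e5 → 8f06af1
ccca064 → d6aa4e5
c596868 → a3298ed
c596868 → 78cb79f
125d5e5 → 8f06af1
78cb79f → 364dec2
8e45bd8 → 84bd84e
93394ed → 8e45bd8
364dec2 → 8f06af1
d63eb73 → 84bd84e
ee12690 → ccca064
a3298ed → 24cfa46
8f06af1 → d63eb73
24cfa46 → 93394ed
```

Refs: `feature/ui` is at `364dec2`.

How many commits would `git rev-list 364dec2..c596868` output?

6

Reachable from c596868: {24cfa46, 364dec2, 78cb79f, 84bd84e, 8e45bd8, 8f06af1, 93394ed, a3298ed, c596868, d63eb73}.
Reachable from 364dec2: {364dec2, 84bd84e, 8f06af1, d63eb73}.
In c596868's history but not 364dec2's: {24cfa46, 78cb79f, 8e45bd8, 93394ed, a3298ed, c596868} — 6 commits.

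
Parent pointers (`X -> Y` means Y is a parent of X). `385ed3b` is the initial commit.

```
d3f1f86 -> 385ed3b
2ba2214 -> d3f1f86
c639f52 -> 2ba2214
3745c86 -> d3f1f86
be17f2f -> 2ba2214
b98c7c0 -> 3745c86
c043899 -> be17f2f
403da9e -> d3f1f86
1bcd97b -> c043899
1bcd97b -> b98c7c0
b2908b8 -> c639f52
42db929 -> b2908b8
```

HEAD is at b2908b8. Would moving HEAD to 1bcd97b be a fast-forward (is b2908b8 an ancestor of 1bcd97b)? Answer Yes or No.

A fast-forward from b2908b8 to 1bcd97b is possible iff b2908b8 is an ancestor of 1bcd97b.
Ancestors of 1bcd97b: {1bcd97b, 2ba2214, 3745c86, 385ed3b, b98c7c0, be17f2f, c043899, d3f1f86}.
b2908b8 is not among them, so fast-forward is not possible.

No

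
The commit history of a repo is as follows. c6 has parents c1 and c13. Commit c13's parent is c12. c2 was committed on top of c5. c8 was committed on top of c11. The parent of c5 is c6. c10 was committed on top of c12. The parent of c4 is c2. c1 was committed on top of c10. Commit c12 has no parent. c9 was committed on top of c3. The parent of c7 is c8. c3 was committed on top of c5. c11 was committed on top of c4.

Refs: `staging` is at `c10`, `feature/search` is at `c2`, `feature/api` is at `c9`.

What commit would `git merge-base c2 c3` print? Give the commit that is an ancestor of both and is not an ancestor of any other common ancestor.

Ancestors of c2: {c1, c10, c12, c13, c2, c5, c6}.
Ancestors of c3: {c1, c10, c12, c13, c3, c5, c6}.
Common ancestors: {c1, c10, c12, c13, c5, c6}.
Among these, c5 is not an ancestor of any other common ancestor — it is the merge base.

c5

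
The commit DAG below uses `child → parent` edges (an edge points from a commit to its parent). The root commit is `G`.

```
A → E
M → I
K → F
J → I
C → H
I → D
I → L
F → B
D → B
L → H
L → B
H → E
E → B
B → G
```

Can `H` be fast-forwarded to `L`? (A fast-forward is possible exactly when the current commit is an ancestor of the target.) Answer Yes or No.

Yes

A fast-forward from H to L is possible iff H is an ancestor of L.
Ancestors of L: {B, E, G, H, L}.
H is among them, so fast-forward is possible.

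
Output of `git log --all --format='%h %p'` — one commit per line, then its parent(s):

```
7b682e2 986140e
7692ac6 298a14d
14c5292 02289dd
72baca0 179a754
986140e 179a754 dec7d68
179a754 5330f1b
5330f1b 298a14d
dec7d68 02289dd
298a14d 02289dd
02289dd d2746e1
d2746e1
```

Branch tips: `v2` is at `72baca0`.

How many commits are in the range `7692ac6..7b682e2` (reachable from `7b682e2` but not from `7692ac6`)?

5

Reachable from 7b682e2: {02289dd, 179a754, 298a14d, 5330f1b, 7b682e2, 986140e, d2746e1, dec7d68}.
Reachable from 7692ac6: {02289dd, 298a14d, 7692ac6, d2746e1}.
In 7b682e2's history but not 7692ac6's: {179a754, 5330f1b, 7b682e2, 986140e, dec7d68} — 5 commits.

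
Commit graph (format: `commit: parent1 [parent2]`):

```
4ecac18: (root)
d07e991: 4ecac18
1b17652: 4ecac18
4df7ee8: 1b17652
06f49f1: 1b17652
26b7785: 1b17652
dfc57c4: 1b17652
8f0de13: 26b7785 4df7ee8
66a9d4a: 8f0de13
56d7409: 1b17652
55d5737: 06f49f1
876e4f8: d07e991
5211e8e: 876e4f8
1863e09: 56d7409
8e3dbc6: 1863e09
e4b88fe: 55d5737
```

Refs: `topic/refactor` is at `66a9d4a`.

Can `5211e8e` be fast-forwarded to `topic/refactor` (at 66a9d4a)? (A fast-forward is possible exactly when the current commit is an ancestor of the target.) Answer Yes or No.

A fast-forward from 5211e8e to 66a9d4a is possible iff 5211e8e is an ancestor of 66a9d4a.
Ancestors of 66a9d4a: {1b17652, 26b7785, 4df7ee8, 4ecac18, 66a9d4a, 8f0de13}.
5211e8e is not among them, so fast-forward is not possible.

No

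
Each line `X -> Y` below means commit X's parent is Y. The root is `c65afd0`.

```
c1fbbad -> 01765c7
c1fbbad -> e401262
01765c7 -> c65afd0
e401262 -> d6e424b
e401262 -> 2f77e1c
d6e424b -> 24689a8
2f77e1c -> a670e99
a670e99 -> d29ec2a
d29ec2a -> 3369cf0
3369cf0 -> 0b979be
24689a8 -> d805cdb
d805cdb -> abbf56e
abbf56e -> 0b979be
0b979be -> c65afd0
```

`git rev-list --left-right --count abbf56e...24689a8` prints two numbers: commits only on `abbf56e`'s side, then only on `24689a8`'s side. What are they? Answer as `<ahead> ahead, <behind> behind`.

Reachable from abbf56e: {0b979be, abbf56e, c65afd0}.
Reachable from 24689a8: {0b979be, 24689a8, abbf56e, c65afd0, d805cdb}.
Only in abbf56e's history (ahead): {} — 0.
Only in 24689a8's history (behind): {24689a8, d805cdb} — 2.

0 ahead, 2 behind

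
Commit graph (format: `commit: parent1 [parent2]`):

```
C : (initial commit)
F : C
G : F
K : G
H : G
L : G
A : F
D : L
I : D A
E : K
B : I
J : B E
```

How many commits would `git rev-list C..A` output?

2

Reachable from A: {A, C, F}.
Reachable from C: {C}.
In A's history but not C's: {A, F} — 2 commits.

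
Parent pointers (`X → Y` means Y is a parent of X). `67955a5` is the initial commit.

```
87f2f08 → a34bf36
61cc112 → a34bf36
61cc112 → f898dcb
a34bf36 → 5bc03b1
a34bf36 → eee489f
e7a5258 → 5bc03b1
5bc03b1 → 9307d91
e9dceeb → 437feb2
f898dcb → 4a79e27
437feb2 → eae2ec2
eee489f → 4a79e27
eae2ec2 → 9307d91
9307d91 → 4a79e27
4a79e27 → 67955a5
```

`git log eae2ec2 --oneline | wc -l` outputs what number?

Walking parent pointers from eae2ec2: reachable set = {4a79e27, 67955a5, 9307d91, eae2ec2}.
That is 4 commits.

4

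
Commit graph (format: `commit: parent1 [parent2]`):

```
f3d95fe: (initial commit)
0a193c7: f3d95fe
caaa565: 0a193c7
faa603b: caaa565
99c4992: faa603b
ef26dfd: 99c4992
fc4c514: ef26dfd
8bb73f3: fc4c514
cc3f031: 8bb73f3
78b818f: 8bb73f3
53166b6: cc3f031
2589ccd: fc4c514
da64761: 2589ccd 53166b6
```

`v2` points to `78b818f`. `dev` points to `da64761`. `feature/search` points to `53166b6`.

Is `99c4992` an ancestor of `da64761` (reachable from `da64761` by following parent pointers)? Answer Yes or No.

Yes

Ancestors of da64761 (commits reachable by following parents): {0a193c7, 2589ccd, 53166b6, 8bb73f3, 99c4992, caaa565, cc3f031, da64761, ef26dfd, f3d95fe, faa603b, fc4c514}.
99c4992 is in that set, so it is an ancestor of da64761.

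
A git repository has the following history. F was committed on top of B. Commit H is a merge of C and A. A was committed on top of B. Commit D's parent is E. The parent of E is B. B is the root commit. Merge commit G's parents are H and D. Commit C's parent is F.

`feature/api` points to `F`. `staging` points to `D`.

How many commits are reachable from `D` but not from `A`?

2

Reachable from D: {B, D, E}.
Reachable from A: {A, B}.
In D's history but not A's: {D, E} — 2 commits.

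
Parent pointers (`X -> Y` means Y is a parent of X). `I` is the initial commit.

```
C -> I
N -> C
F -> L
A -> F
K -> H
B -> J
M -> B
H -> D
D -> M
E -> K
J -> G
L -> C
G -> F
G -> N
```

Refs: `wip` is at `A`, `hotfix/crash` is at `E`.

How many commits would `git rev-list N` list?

Walking parent pointers from N: reachable set = {C, I, N}.
That is 3 commits.

3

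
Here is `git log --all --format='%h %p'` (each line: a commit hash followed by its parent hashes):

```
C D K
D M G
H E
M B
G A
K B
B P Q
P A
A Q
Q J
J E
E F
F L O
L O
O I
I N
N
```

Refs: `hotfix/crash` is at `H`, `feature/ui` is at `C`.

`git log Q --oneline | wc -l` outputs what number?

8

Walking parent pointers from Q: reachable set = {E, F, I, J, L, N, O, Q}.
That is 8 commits.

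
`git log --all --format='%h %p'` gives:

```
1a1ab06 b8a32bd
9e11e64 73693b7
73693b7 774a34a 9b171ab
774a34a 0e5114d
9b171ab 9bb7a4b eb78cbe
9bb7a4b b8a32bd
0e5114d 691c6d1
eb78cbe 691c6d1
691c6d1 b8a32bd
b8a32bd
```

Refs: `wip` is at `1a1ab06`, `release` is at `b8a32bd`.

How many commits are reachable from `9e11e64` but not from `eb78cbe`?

6

Reachable from 9e11e64: {0e5114d, 691c6d1, 73693b7, 774a34a, 9b171ab, 9bb7a4b, 9e11e64, b8a32bd, eb78cbe}.
Reachable from eb78cbe: {691c6d1, b8a32bd, eb78cbe}.
In 9e11e64's history but not eb78cbe's: {0e5114d, 73693b7, 774a34a, 9b171ab, 9bb7a4b, 9e11e64} — 6 commits.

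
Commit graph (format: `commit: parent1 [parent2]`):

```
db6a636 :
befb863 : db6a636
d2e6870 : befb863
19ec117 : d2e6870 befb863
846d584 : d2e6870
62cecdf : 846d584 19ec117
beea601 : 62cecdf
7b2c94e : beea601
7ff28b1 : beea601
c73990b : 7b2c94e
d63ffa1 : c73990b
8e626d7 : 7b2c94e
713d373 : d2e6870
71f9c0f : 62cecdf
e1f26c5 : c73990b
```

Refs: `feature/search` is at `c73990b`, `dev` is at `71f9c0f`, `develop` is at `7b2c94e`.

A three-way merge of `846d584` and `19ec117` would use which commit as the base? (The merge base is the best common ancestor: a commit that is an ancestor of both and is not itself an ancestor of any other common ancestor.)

Ancestors of 846d584: {846d584, befb863, d2e6870, db6a636}.
Ancestors of 19ec117: {19ec117, befb863, d2e6870, db6a636}.
Common ancestors: {befb863, d2e6870, db6a636}.
Among these, d2e6870 is not an ancestor of any other common ancestor — it is the merge base.

d2e6870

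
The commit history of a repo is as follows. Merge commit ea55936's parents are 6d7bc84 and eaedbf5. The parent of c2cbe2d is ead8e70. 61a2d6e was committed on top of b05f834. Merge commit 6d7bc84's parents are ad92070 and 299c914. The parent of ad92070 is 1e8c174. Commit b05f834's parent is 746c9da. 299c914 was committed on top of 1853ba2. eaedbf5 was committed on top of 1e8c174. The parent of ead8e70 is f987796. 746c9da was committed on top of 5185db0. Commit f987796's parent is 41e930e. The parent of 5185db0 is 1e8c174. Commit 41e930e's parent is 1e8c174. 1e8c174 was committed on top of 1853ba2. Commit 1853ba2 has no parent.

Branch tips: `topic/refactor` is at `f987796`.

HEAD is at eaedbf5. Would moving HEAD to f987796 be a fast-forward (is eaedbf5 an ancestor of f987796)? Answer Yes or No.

A fast-forward from eaedbf5 to f987796 is possible iff eaedbf5 is an ancestor of f987796.
Ancestors of f987796: {1853ba2, 1e8c174, 41e930e, f987796}.
eaedbf5 is not among them, so fast-forward is not possible.

No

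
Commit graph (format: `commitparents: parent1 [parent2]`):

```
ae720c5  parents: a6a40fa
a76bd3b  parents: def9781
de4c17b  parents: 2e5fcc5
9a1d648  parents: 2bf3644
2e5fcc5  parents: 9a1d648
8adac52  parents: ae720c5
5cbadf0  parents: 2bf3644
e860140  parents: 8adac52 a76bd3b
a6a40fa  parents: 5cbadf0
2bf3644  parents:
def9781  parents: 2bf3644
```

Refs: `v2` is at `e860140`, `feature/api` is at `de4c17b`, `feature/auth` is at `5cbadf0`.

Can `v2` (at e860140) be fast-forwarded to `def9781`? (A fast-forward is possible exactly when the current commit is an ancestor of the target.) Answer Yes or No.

A fast-forward from e860140 to def9781 is possible iff e860140 is an ancestor of def9781.
Ancestors of def9781: {2bf3644, def9781}.
e860140 is not among them, so fast-forward is not possible.

No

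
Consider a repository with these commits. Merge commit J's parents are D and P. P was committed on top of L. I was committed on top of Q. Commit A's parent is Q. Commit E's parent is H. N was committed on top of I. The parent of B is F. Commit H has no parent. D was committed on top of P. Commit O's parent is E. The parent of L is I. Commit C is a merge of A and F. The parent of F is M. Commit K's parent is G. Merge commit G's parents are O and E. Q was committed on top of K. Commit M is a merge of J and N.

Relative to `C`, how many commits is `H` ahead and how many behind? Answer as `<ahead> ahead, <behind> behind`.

Reachable from H: {H}.
Reachable from C: {A, C, D, E, F, G, H, I, J, K, L, M, N, O, P, Q}.
Only in H's history (ahead): {} — 0.
Only in C's history (behind): {A, C, D, E, F, G, I, J, K, L, M, N, O, P, Q} — 15.

0 ahead, 15 behind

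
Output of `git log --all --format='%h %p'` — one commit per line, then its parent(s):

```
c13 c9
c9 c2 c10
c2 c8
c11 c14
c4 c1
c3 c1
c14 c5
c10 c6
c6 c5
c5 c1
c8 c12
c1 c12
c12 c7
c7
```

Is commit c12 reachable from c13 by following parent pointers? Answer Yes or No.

Yes

Ancestors of c13 (commits reachable by following parents): {c1, c10, c12, c13, c2, c5, c6, c7, c8, c9}.
c12 is in that set, so it is an ancestor of c13.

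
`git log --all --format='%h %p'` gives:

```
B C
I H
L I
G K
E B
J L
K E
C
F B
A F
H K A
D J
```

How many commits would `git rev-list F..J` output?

7

Reachable from J: {A, B, C, E, F, H, I, J, K, L}.
Reachable from F: {B, C, F}.
In J's history but not F's: {A, E, H, I, J, K, L} — 7 commits.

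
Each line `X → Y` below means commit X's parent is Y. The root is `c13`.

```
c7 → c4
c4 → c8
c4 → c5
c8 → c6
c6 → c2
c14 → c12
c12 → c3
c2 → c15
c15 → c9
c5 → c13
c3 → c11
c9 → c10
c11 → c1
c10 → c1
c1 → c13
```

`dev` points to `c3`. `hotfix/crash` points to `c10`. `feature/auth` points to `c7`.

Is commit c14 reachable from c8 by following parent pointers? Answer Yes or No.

Ancestors of c8: {c1, c10, c13, c15, c2, c6, c8, c9}.
c14 is not in that set, so it is not an ancestor of c8.

No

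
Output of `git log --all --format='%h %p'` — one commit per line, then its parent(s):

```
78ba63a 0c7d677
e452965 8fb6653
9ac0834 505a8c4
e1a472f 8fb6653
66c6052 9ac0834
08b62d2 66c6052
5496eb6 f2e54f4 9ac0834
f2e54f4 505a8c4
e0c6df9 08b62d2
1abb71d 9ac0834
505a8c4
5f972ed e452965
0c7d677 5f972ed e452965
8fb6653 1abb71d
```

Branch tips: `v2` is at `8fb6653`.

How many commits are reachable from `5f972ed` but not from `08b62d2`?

Reachable from 5f972ed: {1abb71d, 505a8c4, 5f972ed, 8fb6653, 9ac0834, e452965}.
Reachable from 08b62d2: {08b62d2, 505a8c4, 66c6052, 9ac0834}.
In 5f972ed's history but not 08b62d2's: {1abb71d, 5f972ed, 8fb6653, e452965} — 4 commits.

4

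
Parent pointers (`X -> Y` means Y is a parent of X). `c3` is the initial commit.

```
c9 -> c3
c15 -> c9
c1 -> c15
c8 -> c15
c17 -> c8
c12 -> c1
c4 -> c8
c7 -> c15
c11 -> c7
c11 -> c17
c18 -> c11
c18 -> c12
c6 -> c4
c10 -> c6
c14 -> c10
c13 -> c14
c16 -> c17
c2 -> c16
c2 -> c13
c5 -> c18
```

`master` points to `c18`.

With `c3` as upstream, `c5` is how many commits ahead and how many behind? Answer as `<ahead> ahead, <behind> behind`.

10 ahead, 0 behind

Reachable from c5: {c1, c11, c12, c15, c17, c18, c3, c5, c7, c8, c9}.
Reachable from c3: {c3}.
Only in c5's history (ahead): {c1, c11, c12, c15, c17, c18, c5, c7, c8, c9} — 10.
Only in c3's history (behind): {} — 0.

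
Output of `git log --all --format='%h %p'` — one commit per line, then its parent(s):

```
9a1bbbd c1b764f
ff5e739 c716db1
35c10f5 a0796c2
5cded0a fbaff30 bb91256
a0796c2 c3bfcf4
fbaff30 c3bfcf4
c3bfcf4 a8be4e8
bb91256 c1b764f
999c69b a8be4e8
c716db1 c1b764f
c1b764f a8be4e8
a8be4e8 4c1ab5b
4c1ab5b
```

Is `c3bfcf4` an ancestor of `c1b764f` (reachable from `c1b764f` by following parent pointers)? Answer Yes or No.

No

Ancestors of c1b764f: {4c1ab5b, a8be4e8, c1b764f}.
c3bfcf4 is not in that set, so it is not an ancestor of c1b764f.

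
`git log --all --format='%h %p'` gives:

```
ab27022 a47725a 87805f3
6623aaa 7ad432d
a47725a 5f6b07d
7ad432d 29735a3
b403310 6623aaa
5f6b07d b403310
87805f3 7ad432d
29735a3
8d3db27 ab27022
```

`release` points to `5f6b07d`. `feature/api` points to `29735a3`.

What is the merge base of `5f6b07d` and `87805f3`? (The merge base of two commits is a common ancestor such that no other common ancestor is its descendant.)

7ad432d

Ancestors of 5f6b07d: {29735a3, 5f6b07d, 6623aaa, 7ad432d, b403310}.
Ancestors of 87805f3: {29735a3, 7ad432d, 87805f3}.
Common ancestors: {29735a3, 7ad432d}.
Among these, 7ad432d is not an ancestor of any other common ancestor — it is the merge base.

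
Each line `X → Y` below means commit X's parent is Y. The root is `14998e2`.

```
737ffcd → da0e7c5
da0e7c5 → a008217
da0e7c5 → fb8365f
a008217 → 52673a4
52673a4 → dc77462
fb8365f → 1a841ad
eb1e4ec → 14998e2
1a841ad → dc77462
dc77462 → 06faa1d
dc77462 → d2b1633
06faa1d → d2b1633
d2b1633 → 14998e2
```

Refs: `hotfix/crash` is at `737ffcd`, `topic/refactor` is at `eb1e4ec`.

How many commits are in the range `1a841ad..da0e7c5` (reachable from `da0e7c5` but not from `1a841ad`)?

Reachable from da0e7c5: {06faa1d, 14998e2, 1a841ad, 52673a4, a008217, d2b1633, da0e7c5, dc77462, fb8365f}.
Reachable from 1a841ad: {06faa1d, 14998e2, 1a841ad, d2b1633, dc77462}.
In da0e7c5's history but not 1a841ad's: {52673a4, a008217, da0e7c5, fb8365f} — 4 commits.

4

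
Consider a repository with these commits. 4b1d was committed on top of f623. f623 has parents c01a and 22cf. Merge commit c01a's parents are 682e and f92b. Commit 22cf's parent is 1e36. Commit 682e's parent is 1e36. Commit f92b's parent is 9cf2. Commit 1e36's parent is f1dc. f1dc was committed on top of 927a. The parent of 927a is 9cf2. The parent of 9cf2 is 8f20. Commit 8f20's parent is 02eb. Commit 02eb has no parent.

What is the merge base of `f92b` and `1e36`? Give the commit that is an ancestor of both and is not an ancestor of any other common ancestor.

9cf2

Ancestors of f92b: {02eb, 8f20, 9cf2, f92b}.
Ancestors of 1e36: {02eb, 1e36, 8f20, 927a, 9cf2, f1dc}.
Common ancestors: {02eb, 8f20, 9cf2}.
Among these, 9cf2 is not an ancestor of any other common ancestor — it is the merge base.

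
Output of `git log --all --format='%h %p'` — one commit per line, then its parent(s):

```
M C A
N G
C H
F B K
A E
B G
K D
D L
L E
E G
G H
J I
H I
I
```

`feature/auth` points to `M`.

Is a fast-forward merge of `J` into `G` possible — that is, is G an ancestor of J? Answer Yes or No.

A fast-forward from G to J is possible iff G is an ancestor of J.
Ancestors of J: {I, J}.
G is not among them, so fast-forward is not possible.

No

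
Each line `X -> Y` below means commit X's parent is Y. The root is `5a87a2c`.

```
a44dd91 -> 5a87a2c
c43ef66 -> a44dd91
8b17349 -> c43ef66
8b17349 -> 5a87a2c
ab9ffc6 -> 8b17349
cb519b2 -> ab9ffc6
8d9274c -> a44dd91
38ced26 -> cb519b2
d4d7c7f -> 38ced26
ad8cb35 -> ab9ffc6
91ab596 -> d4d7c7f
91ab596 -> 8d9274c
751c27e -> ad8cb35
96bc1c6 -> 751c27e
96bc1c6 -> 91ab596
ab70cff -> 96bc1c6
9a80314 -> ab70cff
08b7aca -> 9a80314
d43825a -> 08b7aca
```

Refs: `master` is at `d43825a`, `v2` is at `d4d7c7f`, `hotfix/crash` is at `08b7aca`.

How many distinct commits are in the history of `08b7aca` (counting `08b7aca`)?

Walking parent pointers from 08b7aca: reachable set = {08b7aca, 38ced26, 5a87a2c, 751c27e, 8b17349, 8d9274c, 91ab596, 96bc1c6, 9a80314, a44dd91, ab70cff, ab9ffc6, ad8cb35, c43ef66, cb519b2, d4d7c7f}.
That is 16 commits.

16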